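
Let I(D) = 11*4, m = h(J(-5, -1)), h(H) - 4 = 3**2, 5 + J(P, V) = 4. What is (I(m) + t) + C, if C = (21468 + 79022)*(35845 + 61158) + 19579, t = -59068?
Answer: 9747792025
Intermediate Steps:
J(P, V) = -1 (J(P, V) = -5 + 4 = -1)
h(H) = 13 (h(H) = 4 + 3**2 = 4 + 9 = 13)
m = 13
I(D) = 44
C = 9747851049 (C = 100490*97003 + 19579 = 9747831470 + 19579 = 9747851049)
(I(m) + t) + C = (44 - 59068) + 9747851049 = -59024 + 9747851049 = 9747792025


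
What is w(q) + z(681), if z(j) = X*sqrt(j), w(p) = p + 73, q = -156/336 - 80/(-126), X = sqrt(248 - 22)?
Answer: 18439/252 + sqrt(153906) ≈ 465.48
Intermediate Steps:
X = sqrt(226) ≈ 15.033
q = 43/252 (q = -156*1/336 - 80*(-1/126) = -13/28 + 40/63 = 43/252 ≈ 0.17063)
w(p) = 73 + p
z(j) = sqrt(226)*sqrt(j)
w(q) + z(681) = (73 + 43/252) + sqrt(226)*sqrt(681) = 18439/252 + sqrt(153906)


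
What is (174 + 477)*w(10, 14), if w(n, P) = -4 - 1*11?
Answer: -9765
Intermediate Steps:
w(n, P) = -15 (w(n, P) = -4 - 11 = -15)
(174 + 477)*w(10, 14) = (174 + 477)*(-15) = 651*(-15) = -9765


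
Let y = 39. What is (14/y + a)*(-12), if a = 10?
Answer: -1616/13 ≈ -124.31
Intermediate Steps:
(14/y + a)*(-12) = (14/39 + 10)*(-12) = (404/39)*(-12) = -1616/13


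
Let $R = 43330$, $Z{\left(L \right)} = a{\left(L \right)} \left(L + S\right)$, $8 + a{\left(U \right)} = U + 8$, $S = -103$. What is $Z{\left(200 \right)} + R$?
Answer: $62730$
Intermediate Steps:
$a{\left(U \right)} = U$ ($a{\left(U \right)} = -8 + \left(U + 8\right) = -8 + \left(8 + U\right) = U$)
$Z{\left(L \right)} = L \left(-103 + L\right)$ ($Z{\left(L \right)} = L \left(L - 103\right) = L \left(-103 + L\right)$)
$Z{\left(200 \right)} + R = 200 \left(-103 + 200\right) + 43330 = 200 \cdot 97 + 43330 = 19400 + 43330 = 62730$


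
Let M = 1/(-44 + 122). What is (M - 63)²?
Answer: 24137569/6084 ≈ 3967.4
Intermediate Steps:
M = 1/78 ≈ 0.012821
(M - 63)² = (1/78 - 63)² = (-4913/78)² = 24137569/6084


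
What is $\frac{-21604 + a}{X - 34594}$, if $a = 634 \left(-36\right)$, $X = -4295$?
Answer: $\frac{1532}{1341} \approx 1.1424$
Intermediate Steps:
$a = -22824$
$\frac{-21604 + a}{X - 34594} = \frac{-21604 - 22824}{-4295 - 34594} = - \frac{44428}{-38889} = \left(-44428\right) \left(- \frac{1}{38889}\right) = \frac{1532}{1341}$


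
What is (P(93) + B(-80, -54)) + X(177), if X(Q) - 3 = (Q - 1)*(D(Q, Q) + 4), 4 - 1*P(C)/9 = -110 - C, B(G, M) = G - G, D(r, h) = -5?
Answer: 1690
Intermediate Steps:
B(G, M) = 0
P(C) = 1026 + 9*C (P(C) = 36 - 9*(-110 - C) = 36 + (990 + 9*C) = 1026 + 9*C)
X(Q) = 4 - Q (X(Q) = 3 + (Q - 1)*(-5 + 4) = 3 + (-1 + Q)*(-1) = 3 + (1 - Q) = 4 - Q)
(P(93) + B(-80, -54)) + X(177) = ((1026 + 9*93) + 0) + (4 - 1*177) = ((1026 + 837) + 0) + (4 - 177) = (1863 + 0) - 173 = 1863 - 173 = 1690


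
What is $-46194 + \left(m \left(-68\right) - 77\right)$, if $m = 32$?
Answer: $-48447$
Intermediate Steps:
$-46194 + \left(m \left(-68\right) - 77\right) = -46194 + \left(32 \left(-68\right) - 77\right) = -46194 - 2253 = -48447$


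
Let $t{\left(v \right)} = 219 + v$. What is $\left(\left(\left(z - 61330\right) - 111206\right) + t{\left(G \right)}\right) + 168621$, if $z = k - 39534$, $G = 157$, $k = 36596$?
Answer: $-6477$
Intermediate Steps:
$z = -2938$ ($z = 36596 - 39534 = -2938$)
$\left(\left(\left(z - 61330\right) - 111206\right) + t{\left(G \right)}\right) + 168621 = \left(\left(\left(-2938 - 61330\right) - 111206\right) + \left(219 + 157\right)\right) + 168621 = \left(\left(-64268 - 111206\right) + 376\right) + 168621 = \left(-175474 + 376\right) + 168621 = -175098 + 168621 = -6477$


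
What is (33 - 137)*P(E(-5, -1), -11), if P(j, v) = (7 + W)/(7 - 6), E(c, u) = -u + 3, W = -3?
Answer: -416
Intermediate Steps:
E(c, u) = 3 - u
P(j, v) = 4 (P(j, v) = (7 - 3)/(7 - 6) = 4/1 = 4*1 = 4)
(33 - 137)*P(E(-5, -1), -11) = (33 - 137)*4 = -104*4 = -416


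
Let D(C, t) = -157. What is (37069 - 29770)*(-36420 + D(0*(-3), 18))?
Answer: -266975523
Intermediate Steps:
(37069 - 29770)*(-36420 + D(0*(-3), 18)) = (37069 - 29770)*(-36420 - 157) = 7299*(-36577) = -266975523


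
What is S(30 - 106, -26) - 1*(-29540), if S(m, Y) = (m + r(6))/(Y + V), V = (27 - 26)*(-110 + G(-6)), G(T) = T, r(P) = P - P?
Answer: 2097378/71 ≈ 29541.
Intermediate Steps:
r(P) = 0
V = -116 (V = (27 - 26)*(-110 - 6) = 1*(-116) = -116)
S(m, Y) = m/(-116 + Y) (S(m, Y) = (m + 0)/(Y - 116) = m/(-116 + Y))
S(30 - 106, -26) - 1*(-29540) = (30 - 106)/(-116 - 26) - 1*(-29540) = -76/(-142) + 29540 = -76*(-1/142) + 29540 = 38/71 + 29540 = 2097378/71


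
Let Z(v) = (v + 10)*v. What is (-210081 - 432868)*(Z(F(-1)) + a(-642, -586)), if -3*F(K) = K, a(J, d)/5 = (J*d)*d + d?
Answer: 6378527791321271/9 ≈ 7.0873e+14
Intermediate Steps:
a(J, d) = 5*d + 5*J*d² (a(J, d) = 5*((J*d)*d + d) = 5*(J*d² + d) = 5*(d + J*d²) = 5*d + 5*J*d²)
F(K) = -K/3
Z(v) = v*(10 + v) (Z(v) = (10 + v)*v = v*(10 + v))
(-210081 - 432868)*(Z(F(-1)) + a(-642, -586)) = (-210081 - 432868)*((-⅓*(-1))*(10 - ⅓*(-1)) + 5*(-586)*(1 - 642*(-586))) = -642949*((10 + ⅓)/3 + 5*(-586)*(1 + 376212)) = -642949*((⅓)*(31/3) + 5*(-586)*376213) = -642949*(31/9 - 1102304090) = -642949*(-9920736779/9) = 6378527791321271/9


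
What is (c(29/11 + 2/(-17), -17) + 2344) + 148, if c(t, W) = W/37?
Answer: 92187/37 ≈ 2491.5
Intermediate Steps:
c(t, W) = W/37 (c(t, W) = W*(1/37) = W/37)
(c(29/11 + 2/(-17), -17) + 2344) + 148 = ((1/37)*(-17) + 2344) + 148 = (-17/37 + 2344) + 148 = 86711/37 + 148 = 92187/37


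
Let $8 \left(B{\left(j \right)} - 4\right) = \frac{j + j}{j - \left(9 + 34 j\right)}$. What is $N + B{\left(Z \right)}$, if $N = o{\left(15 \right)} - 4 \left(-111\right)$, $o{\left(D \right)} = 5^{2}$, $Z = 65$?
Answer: $\frac{4075303}{8616} \approx 472.99$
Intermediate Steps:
$o{\left(D \right)} = 25$
$N = 469$ ($N = 25 - 4 \left(-111\right) = 25 - -444 = 25 + 444 = 469$)
$B{\left(j \right)} = 4 + \frac{j}{4 \left(-9 - 33 j\right)}$ ($B{\left(j \right)} = 4 + \frac{\left(j + j\right) \frac{1}{j - \left(9 + 34 j\right)}}{8} = 4 + \frac{2 j \frac{1}{j - \left(9 + 34 j\right)}}{8} = 4 + \frac{2 j \frac{1}{-9 - 33 j}}{8} = 4 + \frac{j}{4 \left(-9 - 33 j\right)}$)
$N + B{\left(Z \right)} = 469 + \frac{144 + 527 \cdot 65}{12 \left(3 + 11 \cdot 65\right)} = 469 + \frac{144 + 34255}{12 \left(3 + 715\right)} = 469 + \frac{1}{12} \cdot \frac{1}{718} \cdot 34399 = 469 + \frac{34399}{8616} = \frac{4075303}{8616}$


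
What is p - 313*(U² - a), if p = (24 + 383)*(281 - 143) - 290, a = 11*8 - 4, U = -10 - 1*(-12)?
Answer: 80916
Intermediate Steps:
U = 2 (U = -10 + 12 = 2)
a = 84 (a = 88 - 4 = 84)
p = 55876 (p = 407*138 - 290 = 56166 - 290 = 55876)
p - 313*(U² - a) = 55876 - 313*(2² - 1*84) = 55876 - 313*(4 - 84) = 55876 - 313*(-80) = 55876 + 25040 = 80916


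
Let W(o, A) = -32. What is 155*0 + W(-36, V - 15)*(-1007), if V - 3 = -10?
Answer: 32224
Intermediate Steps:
V = -7 (V = 3 - 10 = -7)
155*0 + W(-36, V - 15)*(-1007) = 155*0 - 32*(-1007) = 0 + 32224 = 32224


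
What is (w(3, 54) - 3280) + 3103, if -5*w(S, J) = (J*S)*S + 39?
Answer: -282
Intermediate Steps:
w(S, J) = -39/5 - J*S²/5 (w(S, J) = -((J*S)*S + 39)/5 = -(J*S² + 39)/5 = -(39 + J*S²)/5 = -39/5 - J*S²/5)
(w(3, 54) - 3280) + 3103 = ((-39/5 - ⅕*54*3²) - 3280) + 3103 = ((-39/5 - ⅕*54*9) - 3280) + 3103 = ((-39/5 - 486/5) - 3280) + 3103 = (-105 - 3280) + 3103 = -3385 + 3103 = -282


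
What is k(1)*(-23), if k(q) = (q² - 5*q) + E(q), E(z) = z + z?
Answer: 46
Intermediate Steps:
E(z) = 2*z
k(q) = q² - 3*q (k(q) = (q² - 5*q) + 2*q = q² - 3*q)
k(1)*(-23) = (1*(-3 + 1))*(-23) = (1*(-2))*(-23) = -2*(-23) = 46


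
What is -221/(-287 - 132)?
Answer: 221/419 ≈ 0.52745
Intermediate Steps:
-221/(-287 - 132) = -221/(-419) = -1/419*(-221) = 221/419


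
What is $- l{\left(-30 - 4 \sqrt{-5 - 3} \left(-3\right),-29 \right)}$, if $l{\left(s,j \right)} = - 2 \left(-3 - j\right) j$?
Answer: $-1508$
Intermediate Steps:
$l{\left(s,j \right)} = j \left(6 + 2 j\right)$ ($l{\left(s,j \right)} = \left(6 + 2 j\right) j = j \left(6 + 2 j\right)$)
$- l{\left(-30 - 4 \sqrt{-5 - 3} \left(-3\right),-29 \right)} = - 2 \left(-29\right) \left(3 - 29\right) = - 2 \left(-29\right) \left(-26\right) = \left(-1\right) 1508 = -1508$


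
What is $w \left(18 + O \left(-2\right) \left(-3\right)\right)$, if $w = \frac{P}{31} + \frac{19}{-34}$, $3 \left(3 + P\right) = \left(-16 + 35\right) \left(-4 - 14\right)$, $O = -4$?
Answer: $\frac{13701}{527} \approx 25.998$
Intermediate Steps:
$P = -117$ ($P = -3 + \frac{\left(-16 + 35\right) \left(-4 - 14\right)}{3} = -3 + \frac{19 \left(-18\right)}{3} = -3 + \frac{1}{3} \left(-342\right) = -3 - 114 = -117$)
$w = - \frac{4567}{1054}$ ($w = - \frac{117}{31} + \frac{19}{-34} = \left(-117\right) \frac{1}{31} + 19 \left(- \frac{1}{34}\right) = - \frac{117}{31} - \frac{19}{34} = - \frac{4567}{1054} \approx -4.333$)
$w \left(18 + O \left(-2\right) \left(-3\right)\right) = - \frac{4567 \left(18 + \left(-4\right) \left(-2\right) \left(-3\right)\right)}{1054} = - \frac{4567 \left(18 + 8 \left(-3\right)\right)}{1054} = - \frac{4567 \left(18 - 24\right)}{1054} = \left(- \frac{4567}{1054}\right) \left(-6\right) = \frac{13701}{527}$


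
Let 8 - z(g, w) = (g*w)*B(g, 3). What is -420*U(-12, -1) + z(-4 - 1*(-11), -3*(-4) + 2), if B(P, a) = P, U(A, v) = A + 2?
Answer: 3522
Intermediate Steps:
U(A, v) = 2 + A
z(g, w) = 8 - w*g**2 (z(g, w) = 8 - g*w*g = 8 - w*g**2)
-420*U(-12, -1) + z(-4 - 1*(-11), -3*(-4) + 2) = -420*(2 - 12) + (8 - (-3*(-4) + 2)*(-4 - 1*(-11))**2) = -420*(-10) + (8 - (12 + 2)*(-4 + 11)**2) = 4200 + (8 - 1*14*7**2) = 4200 + (8 - 1*14*49) = 4200 + (8 - 686) = 4200 - 678 = 3522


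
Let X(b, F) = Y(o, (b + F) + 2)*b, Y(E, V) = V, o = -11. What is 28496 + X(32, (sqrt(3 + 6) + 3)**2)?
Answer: 30736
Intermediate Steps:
X(b, F) = b*(2 + F + b) (X(b, F) = ((b + F) + 2)*b = ((F + b) + 2)*b = (2 + F + b)*b = b*(2 + F + b))
28496 + X(32, (sqrt(3 + 6) + 3)**2) = 28496 + 32*(2 + (sqrt(3 + 6) + 3)**2 + 32) = 28496 + 32*(2 + (sqrt(9) + 3)**2 + 32) = 28496 + 32*(2 + (3 + 3)**2 + 32) = 28496 + 32*(2 + 6**2 + 32) = 28496 + 32*(2 + 36 + 32) = 28496 + 32*70 = 28496 + 2240 = 30736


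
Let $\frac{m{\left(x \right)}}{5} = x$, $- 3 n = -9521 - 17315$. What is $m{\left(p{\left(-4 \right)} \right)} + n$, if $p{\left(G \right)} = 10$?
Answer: $\frac{26986}{3} \approx 8995.3$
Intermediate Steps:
$n = \frac{26836}{3}$ ($n = - \frac{-9521 - 17315}{3} = \left(- \frac{1}{3}\right) \left(-26836\right) = \frac{26836}{3} \approx 8945.3$)
$m{\left(x \right)} = 5 x$
$m{\left(p{\left(-4 \right)} \right)} + n = 5 \cdot 10 + \frac{26836}{3} = 50 + \frac{26836}{3} = \frac{26986}{3}$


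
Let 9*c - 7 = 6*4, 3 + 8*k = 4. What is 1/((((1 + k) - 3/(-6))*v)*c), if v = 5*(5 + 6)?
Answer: 72/22165 ≈ 0.0032484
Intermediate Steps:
k = ⅛ (k = -3/8 + (⅛)*4 = -3/8 + ½ = ⅛ ≈ 0.12500)
c = 31/9 (c = 7/9 + (6*4)/9 = 7/9 + (⅑)*24 = 7/9 + 8/3 = 31/9 ≈ 3.4444)
v = 55 (v = 5*11 = 55)
1/((((1 + k) - 3/(-6))*v)*c) = 1/((((1 + ⅛) - 3/(-6))*55)*(31/9)) = 1/(((9/8 - 3*(-⅙))*55)*(31/9)) = 1/(((9/8 + ½)*55)*(31/9)) = 1/(((13/8)*55)*(31/9)) = 1/((715/8)*(31/9)) = 1/(22165/72) = 72/22165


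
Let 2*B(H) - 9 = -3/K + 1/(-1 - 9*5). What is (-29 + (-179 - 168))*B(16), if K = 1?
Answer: -28106/25 ≈ -1124.2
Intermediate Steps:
B(H) = 299/100 (B(H) = 9/2 + (-3/1 + 1/(-1 - 9*5))/2 = 9/2 + (-3*1 + (1/5)/(-10))/2 = 9/2 + (-3 - 1/10*1/5)/2 = 9/2 + (-3 - 1/50)/2 = 9/2 + (1/2)*(-151/50) = 9/2 - 151/100 = 299/100)
(-29 + (-179 - 168))*B(16) = (-29 + (-179 - 168))*(299/100) = (-29 - 347)*(299/100) = -376*299/100 = -28106/25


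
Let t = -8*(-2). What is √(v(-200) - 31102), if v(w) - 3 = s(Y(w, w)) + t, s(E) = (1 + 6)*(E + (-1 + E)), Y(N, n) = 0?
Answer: I*√31090 ≈ 176.32*I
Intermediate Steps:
s(E) = -7 + 14*E (s(E) = 7*(-1 + 2*E) = -7 + 14*E)
t = 16
v(w) = 12 (v(w) = 3 + ((-7 + 14*0) + 16) = 3 + ((-7 + 0) + 16) = 3 + (-7 + 16) = 3 + 9 = 12)
√(v(-200) - 31102) = √(12 - 31102) = √(-31090) = I*√31090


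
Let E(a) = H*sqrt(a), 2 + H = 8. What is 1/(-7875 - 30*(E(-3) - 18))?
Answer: I/(45*(-163*I + 4*sqrt(3))) ≈ -0.00013609 + 5.7843e-6*I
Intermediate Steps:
H = 6 (H = -2 + 8 = 6)
E(a) = 6*sqrt(a)
1/(-7875 - 30*(E(-3) - 18)) = 1/(-7875 - 30*(6*sqrt(-3) - 18)) = 1/(-7875 - 30*(6*(I*sqrt(3)) - 18)) = 1/(-7875 - 30*(6*I*sqrt(3) - 18)) = 1/(-7875 - 30*(-18 + 6*I*sqrt(3))) = 1/(-7875 + (540 - 180*I*sqrt(3))) = 1/(-7335 - 180*I*sqrt(3))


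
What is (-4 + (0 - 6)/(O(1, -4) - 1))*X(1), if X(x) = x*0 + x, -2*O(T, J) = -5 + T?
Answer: -10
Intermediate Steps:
O(T, J) = 5/2 - T/2 (O(T, J) = -(-5 + T)/2 = 5/2 - T/2)
X(x) = x (X(x) = 0 + x = x)
(-4 + (0 - 6)/(O(1, -4) - 1))*X(1) = (-4 + (0 - 6)/((5/2 - ½*1) - 1))*1 = (-4 - 6/((5/2 - ½) - 1))*1 = (-4 - 6/(2 - 1))*1 = (-4 - 6/1)*1 = (-4 - 6*1)*1 = (-4 - 6)*1 = -10*1 = -10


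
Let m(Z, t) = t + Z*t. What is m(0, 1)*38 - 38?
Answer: 0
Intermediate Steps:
m(0, 1)*38 - 38 = (1*(1 + 0))*38 - 38 = (1*1)*38 - 38 = 1*38 - 38 = 38 - 38 = 0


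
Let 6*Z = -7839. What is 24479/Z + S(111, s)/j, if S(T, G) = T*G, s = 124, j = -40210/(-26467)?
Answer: 36535609264/4041105 ≈ 9041.0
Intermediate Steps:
Z = -2613/2 (Z = (⅙)*(-7839) = -2613/2 ≈ -1306.5)
j = 40210/26467 (j = -40210*(-1/26467) = 40210/26467 ≈ 1.5193)
S(T, G) = G*T
24479/Z + S(111, s)/j = 24479/(-2613/2) + (124*111)/(40210/26467) = 24479*(-2/2613) + 13764*(26467/40210) = -3766/201 + 182145894/20105 = 36535609264/4041105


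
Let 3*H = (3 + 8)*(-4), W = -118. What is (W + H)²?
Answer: 158404/9 ≈ 17600.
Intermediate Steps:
H = -44/3 (H = ((3 + 8)*(-4))/3 = (11*(-4))/3 = (⅓)*(-44) = -44/3 ≈ -14.667)
(W + H)² = (-118 - 44/3)² = (-398/3)² = 158404/9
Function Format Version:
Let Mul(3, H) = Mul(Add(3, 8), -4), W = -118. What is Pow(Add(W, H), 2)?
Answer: Rational(158404, 9) ≈ 17600.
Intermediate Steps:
H = Rational(-44, 3) (H = Mul(Rational(1, 3), Mul(Add(3, 8), -4)) = Mul(Rational(1, 3), Mul(11, -4)) = Mul(Rational(1, 3), -44) = Rational(-44, 3) ≈ -14.667)
Pow(Add(W, H), 2) = Pow(Add(-118, Rational(-44, 3)), 2) = Pow(Rational(-398, 3), 2) = Rational(158404, 9)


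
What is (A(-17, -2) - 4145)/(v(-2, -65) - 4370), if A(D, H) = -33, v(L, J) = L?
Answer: 2089/2186 ≈ 0.95563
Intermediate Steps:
(A(-17, -2) - 4145)/(v(-2, -65) - 4370) = (-33 - 4145)/(-2 - 4370) = -4178/(-4372) = -4178*(-1/4372) = 2089/2186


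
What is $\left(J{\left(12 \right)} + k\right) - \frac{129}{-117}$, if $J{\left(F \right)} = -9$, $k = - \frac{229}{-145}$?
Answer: $- \frac{35729}{5655} \approx -6.3181$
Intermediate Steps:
$k = \frac{229}{145}$ ($k = \left(-229\right) \left(- \frac{1}{145}\right) = \frac{229}{145} \approx 1.5793$)
$\left(J{\left(12 \right)} + k\right) - \frac{129}{-117} = \left(-9 + \frac{229}{145}\right) - \frac{129}{-117} = - \frac{1076}{145} - - \frac{43}{39} = - \frac{1076}{145} + \frac{43}{39} = - \frac{35729}{5655}$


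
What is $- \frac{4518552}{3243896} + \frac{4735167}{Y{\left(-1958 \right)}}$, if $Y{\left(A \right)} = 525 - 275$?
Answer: $\frac{1919907456579}{101371750} \approx 18939.0$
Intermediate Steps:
$Y{\left(A \right)} = 250$
$- \frac{4518552}{3243896} + \frac{4735167}{Y{\left(-1958 \right)}} = - \frac{4518552}{3243896} + \frac{4735167}{250} = \left(-4518552\right) \frac{1}{3243896} + 4735167 \cdot \frac{1}{250} = - \frac{564819}{405487} + \frac{4735167}{250} = \frac{1919907456579}{101371750}$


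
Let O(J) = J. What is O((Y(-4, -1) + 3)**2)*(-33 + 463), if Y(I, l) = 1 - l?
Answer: 10750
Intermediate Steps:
O((Y(-4, -1) + 3)**2)*(-33 + 463) = ((1 - 1*(-1)) + 3)**2*(-33 + 463) = ((1 + 1) + 3)**2*430 = (2 + 3)**2*430 = 5**2*430 = 25*430 = 10750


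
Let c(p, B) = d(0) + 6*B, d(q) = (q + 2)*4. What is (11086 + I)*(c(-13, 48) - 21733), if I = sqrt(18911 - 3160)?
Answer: -237650582 - 21437*sqrt(15751) ≈ -2.4034e+8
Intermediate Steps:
d(q) = 8 + 4*q (d(q) = (2 + q)*4 = 8 + 4*q)
I = sqrt(15751) ≈ 125.50
c(p, B) = 8 + 6*B (c(p, B) = (8 + 4*0) + 6*B = (8 + 0) + 6*B = 8 + 6*B)
(11086 + I)*(c(-13, 48) - 21733) = (11086 + sqrt(15751))*((8 + 6*48) - 21733) = (11086 + sqrt(15751))*((8 + 288) - 21733) = (11086 + sqrt(15751))*(296 - 21733) = (11086 + sqrt(15751))*(-21437) = -237650582 - 21437*sqrt(15751)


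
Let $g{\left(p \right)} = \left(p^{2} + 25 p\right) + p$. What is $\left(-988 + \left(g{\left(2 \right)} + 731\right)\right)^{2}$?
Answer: $40401$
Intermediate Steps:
$g{\left(p \right)} = p^{2} + 26 p$
$\left(-988 + \left(g{\left(2 \right)} + 731\right)\right)^{2} = \left(-988 + \left(2 \left(26 + 2\right) + 731\right)\right)^{2} = \left(-988 + \left(2 \cdot 28 + 731\right)\right)^{2} = \left(-988 + \left(56 + 731\right)\right)^{2} = \left(-988 + 787\right)^{2} = \left(-201\right)^{2} = 40401$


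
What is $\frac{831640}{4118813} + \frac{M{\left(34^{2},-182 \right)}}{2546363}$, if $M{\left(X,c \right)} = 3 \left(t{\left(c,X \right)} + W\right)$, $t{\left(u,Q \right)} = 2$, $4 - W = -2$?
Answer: $\frac{2117756176832}{10487993027119} \approx 0.20192$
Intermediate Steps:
$W = 6$ ($W = 4 - -2 = 4 + 2 = 6$)
$M{\left(X,c \right)} = 24$ ($M{\left(X,c \right)} = 3 \left(2 + 6\right) = 3 \cdot 8 = 24$)
$\frac{831640}{4118813} + \frac{M{\left(34^{2},-182 \right)}}{2546363} = \frac{831640}{4118813} + \frac{24}{2546363} = \frac{2117756176832}{10487993027119}$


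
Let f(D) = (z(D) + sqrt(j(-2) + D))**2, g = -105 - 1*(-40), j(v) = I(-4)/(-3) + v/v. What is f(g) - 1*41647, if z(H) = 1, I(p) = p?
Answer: -125126/3 + 4*I*sqrt(141)/3 ≈ -41709.0 + 15.832*I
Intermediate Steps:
j(v) = 7/3 (j(v) = -4/(-3) + v/v = -4*(-1/3) + 1 = 4/3 + 1 = 7/3)
g = -65 (g = -105 + 40 = -65)
f(D) = (1 + sqrt(7/3 + D))**2
f(g) - 1*41647 = (3 + sqrt(3)*sqrt(7 + 3*(-65)))**2/9 - 1*41647 = (3 + sqrt(3)*sqrt(7 - 195))**2/9 - 41647 = (3 + sqrt(3)*sqrt(-188))**2/9 - 41647 = (3 + sqrt(3)*(2*I*sqrt(47)))**2/9 - 41647 = (3 + 2*I*sqrt(141))**2/9 - 41647 = -41647 + (3 + 2*I*sqrt(141))**2/9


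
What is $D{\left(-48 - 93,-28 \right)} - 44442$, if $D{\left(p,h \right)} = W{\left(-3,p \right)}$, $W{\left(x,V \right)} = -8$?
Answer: $-44450$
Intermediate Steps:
$D{\left(p,h \right)} = -8$
$D{\left(-48 - 93,-28 \right)} - 44442 = -8 - 44442 = -44450$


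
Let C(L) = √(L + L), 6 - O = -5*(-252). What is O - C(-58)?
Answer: -1254 - 2*I*√29 ≈ -1254.0 - 10.77*I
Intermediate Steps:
O = -1254 (O = 6 - (-5)*(-252) = 6 - 1*1260 = 6 - 1260 = -1254)
C(L) = √2*√L (C(L) = √(2*L) = √2*√L)
O - C(-58) = -1254 - √2*√(-58) = -1254 - √2*I*√58 = -1254 - 2*I*√29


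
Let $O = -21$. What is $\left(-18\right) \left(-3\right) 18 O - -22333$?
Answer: $1921$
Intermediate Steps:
$\left(-18\right) \left(-3\right) 18 O - -22333 = \left(-18\right) \left(-3\right) 18 \left(-21\right) - -22333 = 54 \cdot 18 \left(-21\right) + 22333 = 972 \left(-21\right) + 22333 = -20412 + 22333 = 1921$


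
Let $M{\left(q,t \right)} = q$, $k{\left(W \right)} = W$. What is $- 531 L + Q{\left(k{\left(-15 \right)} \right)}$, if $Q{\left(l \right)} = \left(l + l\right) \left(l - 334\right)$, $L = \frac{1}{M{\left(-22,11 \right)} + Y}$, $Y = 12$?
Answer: $\frac{105231}{10} \approx 10523.0$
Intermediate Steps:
$L = - \frac{1}{10}$ ($L = \frac{1}{-22 + 12} = \frac{1}{-10} = - \frac{1}{10} \approx -0.1$)
$Q{\left(l \right)} = 2 l \left(-334 + l\right)$
$- 531 L + Q{\left(k{\left(-15 \right)} \right)} = \left(-531\right) \left(- \frac{1}{10}\right) + 2 \left(-15\right) \left(-334 - 15\right) = \frac{531}{10} + 2 \left(-15\right) \left(-349\right) = \frac{531}{10} + 10470 = \frac{105231}{10}$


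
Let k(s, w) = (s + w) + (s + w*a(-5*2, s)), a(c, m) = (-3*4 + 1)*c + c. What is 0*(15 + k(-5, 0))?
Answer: 0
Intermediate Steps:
a(c, m) = -10*c (a(c, m) = (-12 + 1)*c + c = -11*c + c = -10*c)
k(s, w) = 2*s + 101*w (k(s, w) = (s + w) + (s + w*(-(-50)*2)) = (s + w) + (s + w*(-10*(-10))) = (s + w) + (s + w*100) = (s + w) + (s + 100*w) = 2*s + 101*w)
0*(15 + k(-5, 0)) = 0*(15 + (2*(-5) + 101*0)) = 0*(15 + (-10 + 0)) = 0*(15 - 10) = 0*5 = 0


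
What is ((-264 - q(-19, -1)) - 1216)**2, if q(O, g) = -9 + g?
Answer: 2160900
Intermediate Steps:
((-264 - q(-19, -1)) - 1216)**2 = ((-264 - (-9 - 1)) - 1216)**2 = ((-264 - 1*(-10)) - 1216)**2 = ((-264 + 10) - 1216)**2 = (-254 - 1216)**2 = (-1470)**2 = 2160900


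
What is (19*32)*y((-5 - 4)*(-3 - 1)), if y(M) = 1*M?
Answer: 21888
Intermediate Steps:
y(M) = M
(19*32)*y((-5 - 4)*(-3 - 1)) = (19*32)*((-5 - 4)*(-3 - 1)) = 608*(-9*(-4)) = 608*36 = 21888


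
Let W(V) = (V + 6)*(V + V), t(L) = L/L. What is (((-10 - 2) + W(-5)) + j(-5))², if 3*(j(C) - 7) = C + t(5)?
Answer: 2401/9 ≈ 266.78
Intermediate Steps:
t(L) = 1
W(V) = 2*V*(6 + V) (W(V) = (6 + V)*(2*V) = 2*V*(6 + V))
j(C) = 22/3 + C/3 (j(C) = 7 + (C + 1)/3 = 7 + (1 + C)/3 = 7 + (⅓ + C/3) = 22/3 + C/3)
(((-10 - 2) + W(-5)) + j(-5))² = (((-10 - 2) + 2*(-5)*(6 - 5)) + (22/3 + (⅓)*(-5)))² = ((-12 + 2*(-5)*1) + (22/3 - 5/3))² = ((-12 - 10) + 17/3)² = (-22 + 17/3)² = (-49/3)² = 2401/9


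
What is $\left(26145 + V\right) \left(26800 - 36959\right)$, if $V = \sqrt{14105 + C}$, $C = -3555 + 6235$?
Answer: $-265607055 - 30477 \sqrt{1865} \approx -2.6692 \cdot 10^{8}$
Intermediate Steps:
$C = 2680$
$V = 3 \sqrt{1865}$ ($V = \sqrt{14105 + 2680} = \sqrt{16785} = 3 \sqrt{1865} \approx 129.56$)
$\left(26145 + V\right) \left(26800 - 36959\right) = \left(26145 + 3 \sqrt{1865}\right) \left(26800 - 36959\right) = \left(26145 + 3 \sqrt{1865}\right) \left(-10159\right) = -265607055 - 30477 \sqrt{1865}$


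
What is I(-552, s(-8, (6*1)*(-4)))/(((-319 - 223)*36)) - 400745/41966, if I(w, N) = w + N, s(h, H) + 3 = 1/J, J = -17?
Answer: -8283295519/870018129 ≈ -9.5208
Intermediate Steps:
s(h, H) = -52/17 (s(h, H) = -3 + 1/(-17) = -3 - 1/17 = -52/17)
I(w, N) = N + w
I(-552, s(-8, (6*1)*(-4)))/(((-319 - 223)*36)) - 400745/41966 = (-52/17 - 552)/(((-319 - 223)*36)) - 400745/41966 = -9436/(17*((-542*36))) - 400745*1/41966 = -9436/17/(-19512) - 400745/41966 = -9436/17*(-1/19512) - 400745/41966 = 2359/82926 - 400745/41966 = -8283295519/870018129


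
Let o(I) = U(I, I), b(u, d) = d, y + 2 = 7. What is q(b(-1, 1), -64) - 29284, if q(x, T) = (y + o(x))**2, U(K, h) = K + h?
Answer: -29235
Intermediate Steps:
y = 5 (y = -2 + 7 = 5)
o(I) = 2*I (o(I) = I + I = 2*I)
q(x, T) = (5 + 2*x)**2
q(b(-1, 1), -64) - 29284 = (5 + 2*1)**2 - 29284 = (5 + 2)**2 - 29284 = 7**2 - 29284 = 49 - 29284 = -29235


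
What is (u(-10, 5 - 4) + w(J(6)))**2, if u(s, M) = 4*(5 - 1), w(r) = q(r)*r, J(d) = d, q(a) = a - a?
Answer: 256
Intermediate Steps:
q(a) = 0
w(r) = 0 (w(r) = 0*r = 0)
u(s, M) = 16 (u(s, M) = 4*4 = 16)
(u(-10, 5 - 4) + w(J(6)))**2 = (16 + 0)**2 = 16**2 = 256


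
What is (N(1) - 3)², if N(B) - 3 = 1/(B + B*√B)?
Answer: ¼ ≈ 0.25000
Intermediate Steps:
N(B) = 3 + 1/(B + B^(3/2)) (N(B) = 3 + 1/(B + B*√B) = 3 + 1/(B + B^(3/2)))
(N(1) - 3)² = ((1 + 3*1 + 3*1^(3/2))/(1 + 1^(3/2)) - 3)² = ((1 + 3 + 3*1)/(1 + 1) - 3)² = ((1 + 3 + 3)/2 - 3)² = ((½)*7 - 3)² = (7/2 - 3)² = (½)² = ¼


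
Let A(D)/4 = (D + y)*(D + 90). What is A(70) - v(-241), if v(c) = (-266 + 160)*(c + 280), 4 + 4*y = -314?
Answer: -1946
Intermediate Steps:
y = -159/2 (y = -1 + (¼)*(-314) = -1 - 157/2 = -159/2 ≈ -79.500)
v(c) = -29680 - 106*c (v(c) = -106*(280 + c) = -29680 - 106*c)
A(D) = 4*(90 + D)*(-159/2 + D) (A(D) = 4*((D - 159/2)*(D + 90)) = 4*((-159/2 + D)*(90 + D)) = 4*((90 + D)*(-159/2 + D)) = 4*(90 + D)*(-159/2 + D))
A(70) - v(-241) = (-28620 + 4*70² + 42*70) - (-29680 - 106*(-241)) = (-28620 + 4*4900 + 2940) - (-29680 + 25546) = (-28620 + 19600 + 2940) - 1*(-4134) = -6080 + 4134 = -1946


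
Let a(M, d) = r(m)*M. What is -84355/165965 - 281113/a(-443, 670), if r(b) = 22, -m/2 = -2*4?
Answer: 9166559043/323498978 ≈ 28.336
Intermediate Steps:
m = 16 (m = -(-4)*4 = -2*(-8) = 16)
a(M, d) = 22*M
-84355/165965 - 281113/a(-443, 670) = -84355/165965 - 281113/(22*(-443)) = -84355*1/165965 - 281113/(-9746) = -16871/33193 - 281113*(-1/9746) = -16871/33193 + 281113/9746 = 9166559043/323498978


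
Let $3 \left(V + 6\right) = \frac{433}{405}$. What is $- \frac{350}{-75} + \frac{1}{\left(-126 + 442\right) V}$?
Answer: $\frac{30331723}{6500436} \approx 4.6661$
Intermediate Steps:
$V = - \frac{6857}{1215}$ ($V = -6 + \frac{433 \cdot \frac{1}{405}}{3} = -6 + \frac{1}{3} \cdot \frac{433}{405} = -6 + \frac{433}{1215} = - \frac{6857}{1215} \approx -5.6436$)
$- \frac{350}{-75} + \frac{1}{\left(-126 + 442\right) V} = - \frac{350}{-75} + \frac{1}{\left(-126 + 442\right) \left(- \frac{6857}{1215}\right)} = \left(-350\right) \left(- \frac{1}{75}\right) + \frac{1}{316} \left(- \frac{1215}{6857}\right) = \frac{14}{3} + \frac{1}{316} \left(- \frac{1215}{6857}\right) = \frac{14}{3} - \frac{1215}{2166812} = \frac{30331723}{6500436}$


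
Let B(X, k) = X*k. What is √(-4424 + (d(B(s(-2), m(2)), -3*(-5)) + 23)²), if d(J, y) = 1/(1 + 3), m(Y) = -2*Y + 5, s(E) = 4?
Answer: 17*I*√215/4 ≈ 62.317*I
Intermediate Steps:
m(Y) = 5 - 2*Y
d(J, y) = ¼ (d(J, y) = 1/4 = ¼)
√(-4424 + (d(B(s(-2), m(2)), -3*(-5)) + 23)²) = √(-4424 + (¼ + 23)²) = √(-4424 + (93/4)²) = √(-4424 + 8649/16) = √(-62135/16) = 17*I*√215/4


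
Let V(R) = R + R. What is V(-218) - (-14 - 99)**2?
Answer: -13205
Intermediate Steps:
V(R) = 2*R
V(-218) - (-14 - 99)**2 = 2*(-218) - (-14 - 99)**2 = -436 - 1*(-113)**2 = -436 - 1*12769 = -436 - 12769 = -13205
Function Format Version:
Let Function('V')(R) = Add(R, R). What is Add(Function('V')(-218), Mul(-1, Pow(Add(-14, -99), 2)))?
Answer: -13205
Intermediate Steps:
Function('V')(R) = Mul(2, R)
Add(Function('V')(-218), Mul(-1, Pow(Add(-14, -99), 2))) = Add(Mul(2, -218), Mul(-1, Pow(Add(-14, -99), 2))) = Add(-436, Mul(-1, Pow(-113, 2))) = Add(-436, Mul(-1, 12769)) = Add(-436, -12769) = -13205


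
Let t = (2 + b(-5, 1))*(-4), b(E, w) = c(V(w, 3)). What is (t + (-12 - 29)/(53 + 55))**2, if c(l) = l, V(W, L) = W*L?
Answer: 4844401/11664 ≈ 415.33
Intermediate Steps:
V(W, L) = L*W
b(E, w) = 3*w
t = -20 (t = (2 + 3*1)*(-4) = (2 + 3)*(-4) = 5*(-4) = -20)
(t + (-12 - 29)/(53 + 55))**2 = (-20 + (-12 - 29)/(53 + 55))**2 = (-20 - 41/108)**2 = (-2201/108)**2 = 4844401/11664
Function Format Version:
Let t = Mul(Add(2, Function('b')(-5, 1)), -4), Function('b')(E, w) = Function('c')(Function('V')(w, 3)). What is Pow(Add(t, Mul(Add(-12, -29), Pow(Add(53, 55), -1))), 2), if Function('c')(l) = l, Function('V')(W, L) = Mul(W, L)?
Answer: Rational(4844401, 11664) ≈ 415.33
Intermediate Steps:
Function('V')(W, L) = Mul(L, W)
Function('b')(E, w) = Mul(3, w)
t = -20 (t = Mul(Add(2, Mul(3, 1)), -4) = Mul(Add(2, 3), -4) = Mul(5, -4) = -20)
Pow(Add(t, Mul(Add(-12, -29), Pow(Add(53, 55), -1))), 2) = Pow(Add(-20, Mul(Add(-12, -29), Pow(Add(53, 55), -1))), 2) = Pow(Add(-20, Mul(-41, Pow(108, -1))), 2) = Pow(Add(-20, Mul(-41, Rational(1, 108))), 2) = Pow(Add(-20, Rational(-41, 108)), 2) = Pow(Rational(-2201, 108), 2) = Rational(4844401, 11664)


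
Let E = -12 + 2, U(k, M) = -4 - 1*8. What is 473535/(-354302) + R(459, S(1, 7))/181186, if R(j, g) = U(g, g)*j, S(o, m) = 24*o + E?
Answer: -2580864939/1888075358 ≈ -1.3669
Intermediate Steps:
U(k, M) = -12 (U(k, M) = -4 - 8 = -12)
E = -10
S(o, m) = -10 + 24*o (S(o, m) = 24*o - 10 = -10 + 24*o)
R(j, g) = -12*j
473535/(-354302) + R(459, S(1, 7))/181186 = 473535/(-354302) - 12*459/181186 = 473535*(-1/354302) - 5508*1/181186 = -473535/354302 - 162/5329 = -2580864939/1888075358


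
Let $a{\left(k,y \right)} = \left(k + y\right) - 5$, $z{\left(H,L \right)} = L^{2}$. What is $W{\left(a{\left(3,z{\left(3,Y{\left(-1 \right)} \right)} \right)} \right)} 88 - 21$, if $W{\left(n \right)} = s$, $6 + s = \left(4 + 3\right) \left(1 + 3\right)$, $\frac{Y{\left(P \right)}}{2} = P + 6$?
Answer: $1915$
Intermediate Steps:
$Y{\left(P \right)} = 12 + 2 P$ ($Y{\left(P \right)} = 2 \left(P + 6\right) = 2 \left(6 + P\right) = 12 + 2 P$)
$s = 22$ ($s = -6 + \left(4 + 3\right) \left(1 + 3\right) = -6 + 7 \cdot 4 = -6 + 28 = 22$)
$a{\left(k,y \right)} = -5 + k + y$
$W{\left(n \right)} = 22$
$W{\left(a{\left(3,z{\left(3,Y{\left(-1 \right)} \right)} \right)} \right)} 88 - 21 = 22 \cdot 88 - 21 = 1936 - 21 = 1915$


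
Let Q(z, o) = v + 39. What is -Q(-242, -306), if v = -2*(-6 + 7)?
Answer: -37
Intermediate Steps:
v = -2 (v = -2*1 = -2)
Q(z, o) = 37 (Q(z, o) = -2 + 39 = 37)
-Q(-242, -306) = -1*37 = -37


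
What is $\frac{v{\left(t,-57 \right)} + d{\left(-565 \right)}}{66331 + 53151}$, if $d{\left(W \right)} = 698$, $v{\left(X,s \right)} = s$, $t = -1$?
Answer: $\frac{641}{119482} \approx 0.0053648$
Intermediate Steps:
$\frac{v{\left(t,-57 \right)} + d{\left(-565 \right)}}{66331 + 53151} = \frac{-57 + 698}{66331 + 53151} = \frac{641}{119482}$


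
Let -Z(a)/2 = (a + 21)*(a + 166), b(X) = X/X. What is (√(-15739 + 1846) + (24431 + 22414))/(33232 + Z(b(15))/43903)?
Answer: 228515115/162108572 + 43903*I*√13893/1458977148 ≈ 1.4096 + 0.0035469*I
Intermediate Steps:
b(X) = 1
Z(a) = -2*(21 + a)*(166 + a) (Z(a) = -2*(a + 21)*(a + 166) = -2*(21 + a)*(166 + a))
(√(-15739 + 1846) + (24431 + 22414))/(33232 + Z(b(15))/43903) = (√(-15739 + 1846) + (24431 + 22414))/(33232 + (-6972 - 374*1 - 2*1²)/43903) = (√(-13893) + 46845)/(33232 + (-6972 - 374 - 2*1)*(1/43903)) = (I*√13893 + 46845)/(33232 + (-6972 - 374 - 2)*(1/43903)) = (46845 + I*√13893)/(33232 - 7348*1/43903) = (46845 + I*√13893)/(33232 - 7348/43903) = (46845 + I*√13893)/(1458977148/43903) = (46845 + I*√13893)*(43903/1458977148) = 228515115/162108572 + 43903*I*√13893/1458977148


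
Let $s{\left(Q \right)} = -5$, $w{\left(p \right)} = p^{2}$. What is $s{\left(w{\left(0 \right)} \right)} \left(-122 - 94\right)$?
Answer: $1080$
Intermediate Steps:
$s{\left(w{\left(0 \right)} \right)} \left(-122 - 94\right) = - 5 \left(-122 - 94\right) = \left(-5\right) \left(-216\right) = 1080$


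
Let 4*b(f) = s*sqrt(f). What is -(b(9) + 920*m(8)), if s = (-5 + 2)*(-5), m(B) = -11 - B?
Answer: 69875/4 ≈ 17469.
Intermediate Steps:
s = 15 (s = -3*(-5) = 15)
b(f) = 15*sqrt(f)/4 (b(f) = (15*sqrt(f))/4 = 15*sqrt(f)/4)
-(b(9) + 920*m(8)) = -(15*sqrt(9)/4 + 920*(-11 - 1*8)) = -((15/4)*3 + 920*(-11 - 8)) = -(45/4 + 920*(-19)) = -(45/4 - 17480) = -1*(-69875/4) = 69875/4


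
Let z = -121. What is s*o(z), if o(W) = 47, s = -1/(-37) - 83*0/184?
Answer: 47/37 ≈ 1.2703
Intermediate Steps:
s = 1/37 (s = -1*(-1/37) + 0*(1/184) = 1/37 + 0 = 1/37 ≈ 0.027027)
s*o(z) = (1/37)*47 = 47/37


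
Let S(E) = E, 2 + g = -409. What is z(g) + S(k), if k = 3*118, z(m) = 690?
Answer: 1044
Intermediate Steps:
g = -411 (g = -2 - 409 = -411)
k = 354
z(g) + S(k) = 690 + 354 = 1044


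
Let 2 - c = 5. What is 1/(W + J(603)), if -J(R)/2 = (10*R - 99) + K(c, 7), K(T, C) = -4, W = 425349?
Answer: 1/413495 ≈ 2.4184e-6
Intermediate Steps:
c = -3 (c = 2 - 1*5 = 2 - 5 = -3)
J(R) = 206 - 20*R (J(R) = -2*((10*R - 99) - 4) = -2*((-99 + 10*R) - 4) = -2*(-103 + 10*R) = 206 - 20*R)
1/(W + J(603)) = 1/(425349 + (206 - 20*603)) = 1/(425349 + (206 - 12060)) = 1/(425349 - 11854) = 1/413495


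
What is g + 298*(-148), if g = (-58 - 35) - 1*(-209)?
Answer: -43988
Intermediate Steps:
g = 116 (g = -93 + 209 = 116)
g + 298*(-148) = 116 + 298*(-148) = 116 - 44104 = -43988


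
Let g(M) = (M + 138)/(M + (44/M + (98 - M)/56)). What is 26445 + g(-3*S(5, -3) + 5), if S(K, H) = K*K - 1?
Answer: 6420394493/242793 ≈ 26444.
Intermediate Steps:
S(K, H) = -1 + K² (S(K, H) = K² - 1 = -1 + K²)
g(M) = (138 + M)/(7/4 + 44/M + 55*M/56) (g(M) = (138 + M)/(M + (44/M + (98 - M)*(1/56))) = (138 + M)/(M + (44/M + (7/4 - M/56))) = (138 + M)/(M + (7/4 + 44/M - M/56)) = (138 + M)/(7/4 + 44/M + 55*M/56))
26445 + g(-3*S(5, -3) + 5) = 26445 + 56*(-3*(-1 + 5²) + 5)*(138 + (-3*(-1 + 5²) + 5))/(2464 + 55*(-3*(-1 + 5²) + 5)² + 98*(-3*(-1 + 5²) + 5)) = 26445 + 56*(-3*(-1 + 25) + 5)*(138 + (-3*(-1 + 25) + 5))/(2464 + 55*(-3*(-1 + 25) + 5)² + 98*(-3*(-1 + 25) + 5)) = 26445 + 56*(-3*24 + 5)*(138 + (-3*24 + 5))/(2464 + 55*(-3*24 + 5)² + 98*(-3*24 + 5)) = 26445 + 56*(-72 + 5)*(138 + (-72 + 5))/(2464 + 55*(-72 + 5)² + 98*(-72 + 5)) = 26445 + 56*(-67)*(138 - 67)/(2464 + 55*(-67)² + 98*(-67)) = 26445 + 56*(-67)*71/(2464 + 55*4489 - 6566) = 26445 + 56*(-67)*71/(2464 + 246895 - 6566) = 26445 + 56*(-67)*71/242793 = 26445 + 56*(-67)*(1/242793)*71 = 26445 - 266392/242793 = 6420394493/242793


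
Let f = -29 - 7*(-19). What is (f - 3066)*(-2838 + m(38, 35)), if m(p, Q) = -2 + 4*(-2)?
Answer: 8435776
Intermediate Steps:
m(p, Q) = -10 (m(p, Q) = -2 - 8 = -10)
f = 104 (f = -29 + 133 = 104)
(f - 3066)*(-2838 + m(38, 35)) = (104 - 3066)*(-2838 - 10) = -2962*(-2848) = 8435776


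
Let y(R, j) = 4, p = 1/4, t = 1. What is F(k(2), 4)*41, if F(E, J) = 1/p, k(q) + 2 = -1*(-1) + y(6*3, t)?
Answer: 164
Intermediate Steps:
p = ¼ ≈ 0.25000
k(q) = 3 (k(q) = -2 + (-1*(-1) + 4) = -2 + (1 + 4) = -2 + 5 = 3)
F(E, J) = 4 (F(E, J) = 1/(¼) = 4)
F(k(2), 4)*41 = 4*41 = 164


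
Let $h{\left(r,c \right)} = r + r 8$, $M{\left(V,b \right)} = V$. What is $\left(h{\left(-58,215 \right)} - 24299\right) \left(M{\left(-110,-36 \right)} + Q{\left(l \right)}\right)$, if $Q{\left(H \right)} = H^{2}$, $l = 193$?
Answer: $-921827119$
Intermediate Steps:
$h{\left(r,c \right)} = 9 r$ ($h{\left(r,c \right)} = r + 8 r = 9 r$)
$\left(h{\left(-58,215 \right)} - 24299\right) \left(M{\left(-110,-36 \right)} + Q{\left(l \right)}\right) = \left(9 \left(-58\right) - 24299\right) \left(-110 + 193^{2}\right) = \left(-522 - 24299\right) \left(-110 + 37249\right) = \left(-24821\right) 37139 = -921827119$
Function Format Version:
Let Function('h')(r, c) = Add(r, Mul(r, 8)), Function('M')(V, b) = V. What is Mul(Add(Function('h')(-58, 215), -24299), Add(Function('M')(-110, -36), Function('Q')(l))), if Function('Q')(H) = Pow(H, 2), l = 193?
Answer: -921827119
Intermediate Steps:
Function('h')(r, c) = Mul(9, r) (Function('h')(r, c) = Add(r, Mul(8, r)) = Mul(9, r))
Mul(Add(Function('h')(-58, 215), -24299), Add(Function('M')(-110, -36), Function('Q')(l))) = Mul(Add(Mul(9, -58), -24299), Add(-110, Pow(193, 2))) = Mul(Add(-522, -24299), Add(-110, 37249)) = Mul(-24821, 37139) = -921827119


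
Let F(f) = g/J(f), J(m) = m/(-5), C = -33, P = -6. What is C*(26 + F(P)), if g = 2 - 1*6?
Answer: -748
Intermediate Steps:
g = -4 (g = 2 - 6 = -4)
J(m) = -m/5 (J(m) = m*(-⅕) = -m/5)
F(f) = 20/f (F(f) = -4*(-5/f) = -(-20)/f = 20/f)
C*(26 + F(P)) = -33*(26 + 20/(-6)) = -33*(26 + 20*(-⅙)) = -33*(26 - 10/3) = -33*68/3 = -748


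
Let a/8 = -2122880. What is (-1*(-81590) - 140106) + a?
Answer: -17041556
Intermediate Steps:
a = -16983040 (a = 8*(-2122880) = -16983040)
(-1*(-81590) - 140106) + a = (-1*(-81590) - 140106) - 16983040 = (81590 - 140106) - 16983040 = -58516 - 16983040 = -17041556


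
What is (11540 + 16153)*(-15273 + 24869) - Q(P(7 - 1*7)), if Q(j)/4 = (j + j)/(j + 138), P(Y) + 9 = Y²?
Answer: 11426907228/43 ≈ 2.6574e+8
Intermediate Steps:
P(Y) = -9 + Y²
Q(j) = 8*j/(138 + j) (Q(j) = 4*((j + j)/(j + 138)) = 4*((2*j)/(138 + j)) = 4*(2*j/(138 + j)) = 8*j/(138 + j))
(11540 + 16153)*(-15273 + 24869) - Q(P(7 - 1*7)) = (11540 + 16153)*(-15273 + 24869) - 8*(-9 + (7 - 1*7)²)/(138 + (-9 + (7 - 1*7)²)) = 27693*9596 - 8*(-9 + (7 - 7)²)/(138 + (-9 + (7 - 7)²)) = 265742028 - 8*(-9 + 0²)/(138 + (-9 + 0²)) = 265742028 - 8*(-9 + 0)/(138 + (-9 + 0)) = 265742028 - 8*(-9)/(138 - 9) = 265742028 - 8*(-9)/129 = 265742028 - 1*(-24/43) = 265742028 + 24/43 = 11426907228/43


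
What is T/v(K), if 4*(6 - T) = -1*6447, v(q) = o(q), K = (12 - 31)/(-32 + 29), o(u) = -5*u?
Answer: -19413/380 ≈ -51.087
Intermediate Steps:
K = 19/3 (K = -19/(-3) = -19*(-⅓) = 19/3 ≈ 6.3333)
v(q) = -5*q
T = 6471/4 (T = 6 - (-1)*6447/4 = 6 - ¼*(-6447) = 6 + 6447/4 = 6471/4 ≈ 1617.8)
T/v(K) = 6471/(4*((-5*19/3))) = 6471/(4*(-95/3)) = (6471/4)*(-3/95) = -19413/380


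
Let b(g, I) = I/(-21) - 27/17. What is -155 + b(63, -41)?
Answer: -55205/357 ≈ -154.64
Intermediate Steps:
b(g, I) = -27/17 - I/21 (b(g, I) = I*(-1/21) - 27*1/17 = -I/21 - 27/17 = -27/17 - I/21)
-155 + b(63, -41) = -155 + (-27/17 - 1/21*(-41)) = -155 + (-27/17 + 41/21) = -155 + 130/357 = -55205/357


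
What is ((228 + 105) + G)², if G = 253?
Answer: 343396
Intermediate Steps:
((228 + 105) + G)² = ((228 + 105) + 253)² = (333 + 253)² = 586² = 343396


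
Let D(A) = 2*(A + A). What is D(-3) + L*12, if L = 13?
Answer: 144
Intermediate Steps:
D(A) = 4*A (D(A) = 2*(2*A) = 4*A)
D(-3) + L*12 = 4*(-3) + 13*12 = -12 + 156 = 144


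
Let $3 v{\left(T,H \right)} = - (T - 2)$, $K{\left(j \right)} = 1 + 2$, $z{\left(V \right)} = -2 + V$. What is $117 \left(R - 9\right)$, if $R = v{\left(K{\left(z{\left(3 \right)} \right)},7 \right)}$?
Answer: $-1092$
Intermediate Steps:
$K{\left(j \right)} = 3$
$v{\left(T,H \right)} = \frac{2}{3} - \frac{T}{3}$ ($v{\left(T,H \right)} = \frac{\left(-1\right) \left(T - 2\right)}{3} = \frac{\left(-1\right) \left(-2 + T\right)}{3} = \frac{2 - T}{3} = \frac{2}{3} - \frac{T}{3}$)
$R = - \frac{1}{3}$ ($R = \frac{2}{3} - 1 = - \frac{1}{3} \approx -0.33333$)
$117 \left(R - 9\right) = 117 \left(- \frac{1}{3} - 9\right) = 117 \left(- \frac{28}{3}\right) = -1092$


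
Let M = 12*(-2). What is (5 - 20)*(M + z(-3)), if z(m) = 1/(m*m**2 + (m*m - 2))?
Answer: 1443/4 ≈ 360.75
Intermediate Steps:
M = -24
z(m) = 1/(-2 + m**2 + m**3) (z(m) = 1/(m**3 + (m**2 - 2)) = 1/(m**3 + (-2 + m**2)) = 1/(-2 + m**2 + m**3))
(5 - 20)*(M + z(-3)) = (5 - 20)*(-24 + 1/(-2 + (-3)**2 + (-3)**3)) = -15*(-24 + 1/(-2 + 9 - 27)) = -15*(-24 + 1/(-20)) = -15*(-24 - 1/20) = -15*(-481/20) = 1443/4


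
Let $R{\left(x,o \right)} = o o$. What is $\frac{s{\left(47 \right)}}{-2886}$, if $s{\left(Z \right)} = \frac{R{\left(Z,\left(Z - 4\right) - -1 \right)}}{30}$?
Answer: $- \frac{484}{21645} \approx -0.022361$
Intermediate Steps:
$R{\left(x,o \right)} = o^{2}$
$s{\left(Z \right)} = \frac{\left(-3 + Z\right)^{2}}{30}$ ($s{\left(Z \right)} = \frac{\left(\left(Z - 4\right) - -1\right)^{2}}{30} = \left(\left(-4 + Z\right) + 1\right)^{2} \cdot \frac{1}{30} = \left(-3 + Z\right)^{2} \cdot \frac{1}{30} = \frac{\left(-3 + Z\right)^{2}}{30}$)
$\frac{s{\left(47 \right)}}{-2886} = \frac{\frac{1}{30} \left(-3 + 47\right)^{2}}{-2886} = \frac{44^{2}}{30} \left(- \frac{1}{2886}\right) = \frac{1}{30} \cdot 1936 \left(- \frac{1}{2886}\right) = \frac{968}{15} \left(- \frac{1}{2886}\right) = - \frac{484}{21645}$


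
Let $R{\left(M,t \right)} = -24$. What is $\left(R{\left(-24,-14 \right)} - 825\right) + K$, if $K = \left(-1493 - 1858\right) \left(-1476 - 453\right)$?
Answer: $6463230$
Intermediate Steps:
$K = 6464079$ ($K = \left(-3351\right) \left(-1929\right) = 6464079$)
$\left(R{\left(-24,-14 \right)} - 825\right) + K = \left(-24 - 825\right) + 6464079 = -849 + 6464079 = 6463230$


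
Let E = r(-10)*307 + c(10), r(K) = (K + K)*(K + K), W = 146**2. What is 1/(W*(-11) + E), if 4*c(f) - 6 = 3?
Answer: -4/446695 ≈ -8.9547e-6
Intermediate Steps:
W = 21316
c(f) = 9/4 (c(f) = 3/2 + (1/4)*3 = 3/2 + 3/4 = 9/4)
r(K) = 4*K**2 (r(K) = (2*K)*(2*K) = 4*K**2)
E = 491209/4 (E = (4*(-10)**2)*307 + 9/4 = (4*100)*307 + 9/4 = 400*307 + 9/4 = 122800 + 9/4 = 491209/4 ≈ 1.2280e+5)
1/(W*(-11) + E) = 1/(21316*(-11) + 491209/4) = 1/(-234476 + 491209/4) = 1/(-446695/4) = -4/446695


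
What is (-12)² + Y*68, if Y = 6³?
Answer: 14832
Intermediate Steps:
Y = 216
(-12)² + Y*68 = (-12)² + 216*68 = 144 + 14688 = 14832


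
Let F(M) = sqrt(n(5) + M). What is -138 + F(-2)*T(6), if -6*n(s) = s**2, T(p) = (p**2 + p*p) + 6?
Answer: -138 + 13*I*sqrt(222) ≈ -138.0 + 193.7*I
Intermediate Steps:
T(p) = 6 + 2*p**2 (T(p) = (p**2 + p**2) + 6 = 2*p**2 + 6 = 6 + 2*p**2)
n(s) = -s**2/6
F(M) = sqrt(-25/6 + M) (F(M) = sqrt(-1/6*5**2 + M) = sqrt(-1/6*25 + M) = sqrt(-25/6 + M))
-138 + F(-2)*T(6) = -138 + (sqrt(-150 + 36*(-2))/6)*(6 + 2*6**2) = -138 + (sqrt(-150 - 72)/6)*(6 + 2*36) = -138 + (sqrt(-222)/6)*(6 + 72) = -138 + ((I*sqrt(222))/6)*78 = -138 + (I*sqrt(222)/6)*78 = -138 + 13*I*sqrt(222)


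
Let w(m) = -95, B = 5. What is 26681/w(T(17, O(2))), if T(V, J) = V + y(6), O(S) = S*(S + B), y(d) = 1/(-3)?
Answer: -26681/95 ≈ -280.85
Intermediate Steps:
y(d) = -⅓ (y(d) = 1*(-⅓) = -⅓)
O(S) = S*(5 + S) (O(S) = S*(S + 5) = S*(5 + S))
T(V, J) = -⅓ + V (T(V, J) = V - ⅓ = -⅓ + V)
26681/w(T(17, O(2))) = 26681/(-95) = 26681*(-1/95) = -26681/95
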